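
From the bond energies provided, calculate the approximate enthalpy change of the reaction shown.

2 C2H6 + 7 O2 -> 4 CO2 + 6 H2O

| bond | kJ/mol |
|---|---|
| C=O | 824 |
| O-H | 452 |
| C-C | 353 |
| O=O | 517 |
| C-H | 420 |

ΔH ≈ −2651 kJ

Bonds broken (reactants):
  C-C: 2 × 353 = 706
  C-H: 12 × 420 = 5040
  O=O: 7 × 517 = 3619
  Σ(broken) = 9365 kJ
Bonds formed (products):
  C=O: 8 × 824 = 6592
  O-H: 12 × 452 = 5424
  Σ(formed) = 12016 kJ
ΔH = Σ(broken) − Σ(formed) = 9365 − 12016 = −2651 kJ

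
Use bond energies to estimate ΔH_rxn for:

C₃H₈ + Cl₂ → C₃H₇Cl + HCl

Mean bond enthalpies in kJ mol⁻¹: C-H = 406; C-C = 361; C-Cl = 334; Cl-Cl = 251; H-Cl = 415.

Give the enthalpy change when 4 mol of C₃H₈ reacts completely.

ΔH = −368 kJ

Bonds broken (reactants):
  C-C: 2 × 361 = 722
  C-H: 8 × 406 = 3248
  Cl-Cl: 1 × 251 = 251
  Σ(broken) = 4221 kJ
Bonds formed (products):
  C-C: 2 × 361 = 722
  C-Cl: 1 × 334 = 334
  C-H: 7 × 406 = 2842
  H-Cl: 1 × 415 = 415
  Σ(formed) = 4313 kJ
ΔH = Σ(broken) − Σ(formed) = 4221 − 4313 = −92 kJ
For 4× the reaction as written: 4 × (−92) = −368 kJ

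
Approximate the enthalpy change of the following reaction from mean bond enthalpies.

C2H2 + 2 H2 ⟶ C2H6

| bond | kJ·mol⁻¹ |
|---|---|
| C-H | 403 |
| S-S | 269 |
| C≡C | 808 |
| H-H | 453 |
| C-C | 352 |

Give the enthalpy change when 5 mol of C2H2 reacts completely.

Bonds broken (reactants):
  C≡C: 1 × 808 = 808
  C-H: 2 × 403 = 806
  H-H: 2 × 453 = 906
  Σ(broken) = 2520 kJ
Bonds formed (products):
  C-C: 1 × 352 = 352
  C-H: 6 × 403 = 2418
  Σ(formed) = 2770 kJ
ΔH = Σ(broken) − Σ(formed) = 2520 − 2770 = −250 kJ
For 5× the reaction as written: 5 × (−250) = −1250 kJ

ΔH = −1250 kJ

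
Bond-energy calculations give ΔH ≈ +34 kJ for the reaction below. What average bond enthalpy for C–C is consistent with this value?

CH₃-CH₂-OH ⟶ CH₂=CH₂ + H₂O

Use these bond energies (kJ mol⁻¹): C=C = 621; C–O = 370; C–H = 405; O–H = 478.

Let D be the C–C bond energy.
Σ(broken) = 1×D + 5×405 + 1×370 + 1×478 = 2873 + D
Σ(formed) = 4×405 + 1×621 + 2×478 = 3197
ΔH = Σ(broken) − Σ(formed) = (2873 + D) − (3197) = −324 + D
Setting this equal to +34 kJ gives D = 358 kJ/mol.

D(C–C) ≈ 358 kJ/mol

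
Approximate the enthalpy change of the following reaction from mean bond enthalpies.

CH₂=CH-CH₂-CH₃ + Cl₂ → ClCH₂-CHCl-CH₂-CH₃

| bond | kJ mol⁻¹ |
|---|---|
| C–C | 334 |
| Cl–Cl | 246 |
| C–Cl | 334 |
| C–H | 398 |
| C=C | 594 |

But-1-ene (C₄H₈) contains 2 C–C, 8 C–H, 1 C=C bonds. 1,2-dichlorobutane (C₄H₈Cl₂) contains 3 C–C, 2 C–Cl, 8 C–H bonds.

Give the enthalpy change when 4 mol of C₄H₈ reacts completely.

ΔH = −648 kJ

Bonds broken (reactants):
  C–C: 2 × 334 = 668
  C–H: 8 × 398 = 3184
  C=C: 1 × 594 = 594
  Cl–Cl: 1 × 246 = 246
  Σ(broken) = 4692 kJ
Bonds formed (products):
  C–C: 3 × 334 = 1002
  C–Cl: 2 × 334 = 668
  C–H: 8 × 398 = 3184
  Σ(formed) = 4854 kJ
ΔH = Σ(broken) − Σ(formed) = 4692 − 4854 = −162 kJ
For 4× the reaction as written: 4 × (−162) = −648 kJ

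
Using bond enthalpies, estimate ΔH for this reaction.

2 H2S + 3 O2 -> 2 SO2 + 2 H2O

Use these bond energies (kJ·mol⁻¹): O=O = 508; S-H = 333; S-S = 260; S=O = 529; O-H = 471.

Bonds broken (reactants):
  O=O: 3 × 508 = 1524
  S-H: 4 × 333 = 1332
  Σ(broken) = 2856 kJ
Bonds formed (products):
  O-H: 4 × 471 = 1884
  S=O: 4 × 529 = 2116
  Σ(formed) = 4000 kJ
ΔH = Σ(broken) − Σ(formed) = 2856 − 4000 = −1144 kJ

ΔH ≈ −1144 kJ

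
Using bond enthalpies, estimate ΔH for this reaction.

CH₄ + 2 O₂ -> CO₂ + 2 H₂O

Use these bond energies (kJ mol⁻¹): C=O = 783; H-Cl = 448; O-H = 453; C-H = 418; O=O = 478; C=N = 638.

Bonds broken (reactants):
  C-H: 4 × 418 = 1672
  O=O: 2 × 478 = 956
  Σ(broken) = 2628 kJ
Bonds formed (products):
  C=O: 2 × 783 = 1566
  O-H: 4 × 453 = 1812
  Σ(formed) = 3378 kJ
ΔH = Σ(broken) − Σ(formed) = 2628 − 3378 = −750 kJ

ΔH ≈ −750 kJ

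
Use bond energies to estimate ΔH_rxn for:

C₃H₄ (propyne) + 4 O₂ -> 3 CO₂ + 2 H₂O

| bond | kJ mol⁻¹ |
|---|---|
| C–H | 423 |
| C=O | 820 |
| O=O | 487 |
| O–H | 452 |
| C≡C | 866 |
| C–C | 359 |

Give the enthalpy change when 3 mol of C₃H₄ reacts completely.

Bonds broken (reactants):
  C≡C: 1 × 866 = 866
  C–C: 1 × 359 = 359
  C–H: 4 × 423 = 1692
  O=O: 4 × 487 = 1948
  Σ(broken) = 4865 kJ
Bonds formed (products):
  C=O: 6 × 820 = 4920
  O–H: 4 × 452 = 1808
  Σ(formed) = 6728 kJ
ΔH = Σ(broken) − Σ(formed) = 4865 − 6728 = −1863 kJ
For 3× the reaction as written: 3 × (−1863) = −5589 kJ

ΔH = −5589 kJ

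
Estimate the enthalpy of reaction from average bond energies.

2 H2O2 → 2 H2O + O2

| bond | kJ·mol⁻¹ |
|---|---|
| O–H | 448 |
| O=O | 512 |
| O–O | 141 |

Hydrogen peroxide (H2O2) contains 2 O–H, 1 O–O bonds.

Bonds broken (reactants):
  O–H: 4 × 448 = 1792
  O–O: 2 × 141 = 282
  Σ(broken) = 2074 kJ
Bonds formed (products):
  O–H: 4 × 448 = 1792
  O=O: 1 × 512 = 512
  Σ(formed) = 2304 kJ
ΔH = Σ(broken) − Σ(formed) = 2074 − 2304 = −230 kJ

ΔH ≈ −230 kJ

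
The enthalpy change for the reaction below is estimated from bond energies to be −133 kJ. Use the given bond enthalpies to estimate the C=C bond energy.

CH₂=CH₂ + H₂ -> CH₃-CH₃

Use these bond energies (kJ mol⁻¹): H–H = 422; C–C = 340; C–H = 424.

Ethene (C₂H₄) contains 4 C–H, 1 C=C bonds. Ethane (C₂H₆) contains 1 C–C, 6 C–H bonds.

Let D be the C=C bond energy.
Σ(broken) = 4×424 + 1×D + 1×422 = 2118 + D
Σ(formed) = 1×340 + 6×424 = 2884
ΔH = Σ(broken) − Σ(formed) = (2118 + D) − (2884) = −766 + D
Setting this equal to −133 kJ gives D = 633 kJ/mol.

D(C=C) ≈ 633 kJ/mol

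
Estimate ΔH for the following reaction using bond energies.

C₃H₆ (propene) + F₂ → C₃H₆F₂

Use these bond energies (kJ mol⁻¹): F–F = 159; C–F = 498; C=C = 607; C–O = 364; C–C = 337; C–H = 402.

ΔH ≈ −567 kJ

Bonds broken (reactants):
  C–C: 1 × 337 = 337
  C–H: 6 × 402 = 2412
  C=C: 1 × 607 = 607
  F–F: 1 × 159 = 159
  Σ(broken) = 3515 kJ
Bonds formed (products):
  C–C: 2 × 337 = 674
  C–F: 2 × 498 = 996
  C–H: 6 × 402 = 2412
  Σ(formed) = 4082 kJ
ΔH = Σ(broken) − Σ(formed) = 3515 − 4082 = −567 kJ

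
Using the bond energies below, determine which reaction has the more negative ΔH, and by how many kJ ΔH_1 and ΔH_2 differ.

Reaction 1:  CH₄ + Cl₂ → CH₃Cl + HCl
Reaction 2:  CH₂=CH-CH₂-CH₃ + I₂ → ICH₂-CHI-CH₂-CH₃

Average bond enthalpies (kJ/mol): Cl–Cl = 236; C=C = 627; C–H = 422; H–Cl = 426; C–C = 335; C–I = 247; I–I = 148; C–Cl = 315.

Reaction 1:
  Bonds broken (reactants):
    C–H: 4 × 422 = 1688
    Cl–Cl: 1 × 236 = 236
    Σ(broken) = 1924 kJ
  Bonds formed (products):
    C–Cl: 1 × 315 = 315
    C–H: 3 × 422 = 1266
    H–Cl: 1 × 426 = 426
    Σ(formed) = 2007 kJ
  ΔH_1 = 1924 − 2007 = −83 kJ
Reaction 2:
  Bonds broken (reactants):
    C–C: 2 × 335 = 670
    C–H: 8 × 422 = 3376
    C=C: 1 × 627 = 627
    I–I: 1 × 148 = 148
    Σ(broken) = 4821 kJ
  Bonds formed (products):
    C–C: 3 × 335 = 1005
    C–H: 8 × 422 = 3376
    C–I: 2 × 247 = 494
    Σ(formed) = 4875 kJ
  ΔH_2 = 4821 − 4875 = −54 kJ
ΔH_1 − ΔH_2 = −29 kJ, so reaction 1 has the more negative ΔH; |ΔH_1 − ΔH_2| = 29 kJ.

Reaction 1, by 29 kJ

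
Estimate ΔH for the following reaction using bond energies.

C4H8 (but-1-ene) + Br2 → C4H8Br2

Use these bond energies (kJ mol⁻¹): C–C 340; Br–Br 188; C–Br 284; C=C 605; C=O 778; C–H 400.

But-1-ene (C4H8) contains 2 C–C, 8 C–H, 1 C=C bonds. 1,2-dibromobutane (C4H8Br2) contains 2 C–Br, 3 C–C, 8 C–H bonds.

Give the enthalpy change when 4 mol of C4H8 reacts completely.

ΔH = −460 kJ

Bonds broken (reactants):
  Br–Br: 1 × 188 = 188
  C–C: 2 × 340 = 680
  C–H: 8 × 400 = 3200
  C=C: 1 × 605 = 605
  Σ(broken) = 4673 kJ
Bonds formed (products):
  C–Br: 2 × 284 = 568
  C–C: 3 × 340 = 1020
  C–H: 8 × 400 = 3200
  Σ(formed) = 4788 kJ
ΔH = Σ(broken) − Σ(formed) = 4673 − 4788 = −115 kJ
For 4× the reaction as written: 4 × (−115) = −460 kJ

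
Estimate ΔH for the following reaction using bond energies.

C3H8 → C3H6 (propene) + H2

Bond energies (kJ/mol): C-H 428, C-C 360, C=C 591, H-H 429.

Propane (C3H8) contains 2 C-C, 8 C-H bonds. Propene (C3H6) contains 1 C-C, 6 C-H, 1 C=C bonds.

Bonds broken (reactants):
  C-C: 2 × 360 = 720
  C-H: 8 × 428 = 3424
  Σ(broken) = 4144 kJ
Bonds formed (products):
  C-C: 1 × 360 = 360
  C-H: 6 × 428 = 2568
  C=C: 1 × 591 = 591
  H-H: 1 × 429 = 429
  Σ(formed) = 3948 kJ
ΔH = Σ(broken) − Σ(formed) = 4144 − 3948 = +196 kJ

ΔH ≈ +196 kJ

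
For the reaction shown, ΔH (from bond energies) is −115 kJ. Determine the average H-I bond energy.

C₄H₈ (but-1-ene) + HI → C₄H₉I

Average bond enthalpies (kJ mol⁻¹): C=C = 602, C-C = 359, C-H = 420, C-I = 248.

Let D be the H-I bond energy.
Σ(broken) = 2×359 + 8×420 + 1×602 + 1×D = 4680 + D
Σ(formed) = 3×359 + 9×420 + 1×248 = 5105
ΔH = Σ(broken) − Σ(formed) = (4680 + D) − (5105) = −425 + D
Setting this equal to −115 kJ gives D = 310 kJ/mol.

D(H-I) ≈ 310 kJ/mol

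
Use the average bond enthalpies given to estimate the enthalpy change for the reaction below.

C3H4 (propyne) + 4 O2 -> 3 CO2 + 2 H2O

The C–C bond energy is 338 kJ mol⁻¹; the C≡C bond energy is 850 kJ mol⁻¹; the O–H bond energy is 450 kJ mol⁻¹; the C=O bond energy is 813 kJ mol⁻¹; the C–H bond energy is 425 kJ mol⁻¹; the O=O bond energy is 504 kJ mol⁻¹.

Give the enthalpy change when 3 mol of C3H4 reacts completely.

ΔH = −5322 kJ

Bonds broken (reactants):
  C≡C: 1 × 850 = 850
  C–C: 1 × 338 = 338
  C–H: 4 × 425 = 1700
  O=O: 4 × 504 = 2016
  Σ(broken) = 4904 kJ
Bonds formed (products):
  C=O: 6 × 813 = 4878
  O–H: 4 × 450 = 1800
  Σ(formed) = 6678 kJ
ΔH = Σ(broken) − Σ(formed) = 4904 − 6678 = −1774 kJ
For 3× the reaction as written: 3 × (−1774) = −5322 kJ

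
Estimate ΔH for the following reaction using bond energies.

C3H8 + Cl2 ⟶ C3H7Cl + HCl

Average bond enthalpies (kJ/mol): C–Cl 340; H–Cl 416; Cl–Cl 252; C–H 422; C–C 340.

ΔH ≈ −82 kJ

Bonds broken (reactants):
  C–C: 2 × 340 = 680
  C–H: 8 × 422 = 3376
  Cl–Cl: 1 × 252 = 252
  Σ(broken) = 4308 kJ
Bonds formed (products):
  C–C: 2 × 340 = 680
  C–Cl: 1 × 340 = 340
  C–H: 7 × 422 = 2954
  H–Cl: 1 × 416 = 416
  Σ(formed) = 4390 kJ
ΔH = Σ(broken) − Σ(formed) = 4308 − 4390 = −82 kJ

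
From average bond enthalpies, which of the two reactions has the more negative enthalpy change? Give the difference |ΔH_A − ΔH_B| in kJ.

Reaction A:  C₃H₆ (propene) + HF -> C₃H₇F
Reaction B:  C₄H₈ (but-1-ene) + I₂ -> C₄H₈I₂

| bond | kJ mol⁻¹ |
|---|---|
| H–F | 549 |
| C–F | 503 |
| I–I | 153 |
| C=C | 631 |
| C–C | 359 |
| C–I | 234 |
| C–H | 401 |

Reaction A:
  Bonds broken (reactants):
    C–C: 1 × 359 = 359
    C–H: 6 × 401 = 2406
    C=C: 1 × 631 = 631
    H–F: 1 × 549 = 549
    Σ(broken) = 3945 kJ
  Bonds formed (products):
    C–C: 2 × 359 = 718
    C–F: 1 × 503 = 503
    C–H: 7 × 401 = 2807
    Σ(formed) = 4028 kJ
  ΔH_A = 3945 − 4028 = −83 kJ
Reaction B:
  Bonds broken (reactants):
    C–C: 2 × 359 = 718
    C–H: 8 × 401 = 3208
    C=C: 1 × 631 = 631
    I–I: 1 × 153 = 153
    Σ(broken) = 4710 kJ
  Bonds formed (products):
    C–C: 3 × 359 = 1077
    C–H: 8 × 401 = 3208
    C–I: 2 × 234 = 468
    Σ(formed) = 4753 kJ
  ΔH_B = 4710 − 4753 = −43 kJ
ΔH_A − ΔH_B = −40 kJ, so reaction A has the more negative ΔH; |ΔH_A − ΔH_B| = 40 kJ.

Reaction A, by 40 kJ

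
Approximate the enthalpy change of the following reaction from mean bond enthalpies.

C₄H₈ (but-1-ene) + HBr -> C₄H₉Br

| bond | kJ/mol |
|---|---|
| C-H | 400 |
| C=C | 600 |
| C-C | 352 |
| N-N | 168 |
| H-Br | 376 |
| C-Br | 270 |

Bonds broken (reactants):
  C-C: 2 × 352 = 704
  C-H: 8 × 400 = 3200
  C=C: 1 × 600 = 600
  H-Br: 1 × 376 = 376
  Σ(broken) = 4880 kJ
Bonds formed (products):
  C-Br: 1 × 270 = 270
  C-C: 3 × 352 = 1056
  C-H: 9 × 400 = 3600
  Σ(formed) = 4926 kJ
ΔH = Σ(broken) − Σ(formed) = 4880 − 4926 = −46 kJ

ΔH ≈ −46 kJ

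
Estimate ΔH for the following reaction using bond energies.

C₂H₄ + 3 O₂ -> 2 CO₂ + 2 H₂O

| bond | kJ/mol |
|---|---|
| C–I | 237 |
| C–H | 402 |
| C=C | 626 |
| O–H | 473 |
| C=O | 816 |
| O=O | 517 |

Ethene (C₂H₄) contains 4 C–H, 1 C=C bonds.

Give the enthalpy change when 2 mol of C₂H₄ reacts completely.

Bonds broken (reactants):
  C–H: 4 × 402 = 1608
  C=C: 1 × 626 = 626
  O=O: 3 × 517 = 1551
  Σ(broken) = 3785 kJ
Bonds formed (products):
  C=O: 4 × 816 = 3264
  O–H: 4 × 473 = 1892
  Σ(formed) = 5156 kJ
ΔH = Σ(broken) − Σ(formed) = 3785 − 5156 = −1371 kJ
For 2× the reaction as written: 2 × (−1371) = −2742 kJ

ΔH = −2742 kJ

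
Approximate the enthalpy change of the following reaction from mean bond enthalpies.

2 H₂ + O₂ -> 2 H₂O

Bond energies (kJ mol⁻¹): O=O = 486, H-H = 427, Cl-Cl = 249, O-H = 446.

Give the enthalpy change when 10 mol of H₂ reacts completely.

ΔH = −2220 kJ

Bonds broken (reactants):
  H-H: 2 × 427 = 854
  O=O: 1 × 486 = 486
  Σ(broken) = 1340 kJ
Bonds formed (products):
  O-H: 4 × 446 = 1784
  Σ(formed) = 1784 kJ
ΔH = Σ(broken) − Σ(formed) = 1340 − 1784 = −444 kJ
For 5× the reaction as written: 5 × (−444) = −2220 kJ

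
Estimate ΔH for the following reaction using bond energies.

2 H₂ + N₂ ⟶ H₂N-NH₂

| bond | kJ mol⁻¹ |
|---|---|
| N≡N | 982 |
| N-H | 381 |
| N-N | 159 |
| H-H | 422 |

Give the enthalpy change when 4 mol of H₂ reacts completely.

ΔH = +286 kJ

Bonds broken (reactants):
  H-H: 2 × 422 = 844
  N≡N: 1 × 982 = 982
  Σ(broken) = 1826 kJ
Bonds formed (products):
  N-H: 4 × 381 = 1524
  N-N: 1 × 159 = 159
  Σ(formed) = 1683 kJ
ΔH = Σ(broken) − Σ(formed) = 1826 − 1683 = +143 kJ
For 2× the reaction as written: 2 × (+143) = +286 kJ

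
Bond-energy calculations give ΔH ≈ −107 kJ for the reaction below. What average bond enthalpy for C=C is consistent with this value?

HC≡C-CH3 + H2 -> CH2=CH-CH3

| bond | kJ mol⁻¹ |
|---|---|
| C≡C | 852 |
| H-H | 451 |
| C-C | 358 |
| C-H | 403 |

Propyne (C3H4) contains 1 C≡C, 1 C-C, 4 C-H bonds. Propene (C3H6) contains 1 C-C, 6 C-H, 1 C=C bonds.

Let D be the C=C bond energy.
Σ(broken) = 1×852 + 1×358 + 4×403 + 1×451 = 3273
Σ(formed) = 1×358 + 6×403 + 1×D = 2776 + D
ΔH = Σ(broken) − Σ(formed) = (3273) − (2776 + D) = +497 − D
Setting this equal to −107 kJ gives D = 604 kJ/mol.

D(C=C) ≈ 604 kJ/mol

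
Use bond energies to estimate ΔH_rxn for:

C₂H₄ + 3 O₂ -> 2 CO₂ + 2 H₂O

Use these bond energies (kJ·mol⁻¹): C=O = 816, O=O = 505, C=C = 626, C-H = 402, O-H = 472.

Bonds broken (reactants):
  C-H: 4 × 402 = 1608
  C=C: 1 × 626 = 626
  O=O: 3 × 505 = 1515
  Σ(broken) = 3749 kJ
Bonds formed (products):
  C=O: 4 × 816 = 3264
  O-H: 4 × 472 = 1888
  Σ(formed) = 5152 kJ
ΔH = Σ(broken) − Σ(formed) = 3749 − 5152 = −1403 kJ

ΔH ≈ −1403 kJ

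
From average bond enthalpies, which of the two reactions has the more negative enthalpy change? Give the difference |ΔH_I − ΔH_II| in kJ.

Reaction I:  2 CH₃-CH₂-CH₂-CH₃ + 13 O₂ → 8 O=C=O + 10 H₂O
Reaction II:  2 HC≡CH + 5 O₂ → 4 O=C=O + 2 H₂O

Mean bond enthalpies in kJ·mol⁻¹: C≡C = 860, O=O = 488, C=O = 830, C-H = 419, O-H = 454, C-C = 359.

Reaction I:
  Bonds broken (reactants):
    C-C: 6 × 359 = 2154
    C-H: 20 × 419 = 8380
    O=O: 13 × 488 = 6344
    Σ(broken) = 16878 kJ
  Bonds formed (products):
    C=O: 16 × 830 = 13280
    O-H: 20 × 454 = 9080
    Σ(formed) = 22360 kJ
  ΔH_I = 16878 − 22360 = −5482 kJ
Reaction II:
  Bonds broken (reactants):
    C≡C: 2 × 860 = 1720
    C-H: 4 × 419 = 1676
    O=O: 5 × 488 = 2440
    Σ(broken) = 5836 kJ
  Bonds formed (products):
    C=O: 8 × 830 = 6640
    O-H: 4 × 454 = 1816
    Σ(formed) = 8456 kJ
  ΔH_II = 5836 − 8456 = −2620 kJ
ΔH_I − ΔH_II = −2862 kJ, so reaction I has the more negative ΔH; |ΔH_I − ΔH_II| = 2862 kJ.

Reaction I, by 2862 kJ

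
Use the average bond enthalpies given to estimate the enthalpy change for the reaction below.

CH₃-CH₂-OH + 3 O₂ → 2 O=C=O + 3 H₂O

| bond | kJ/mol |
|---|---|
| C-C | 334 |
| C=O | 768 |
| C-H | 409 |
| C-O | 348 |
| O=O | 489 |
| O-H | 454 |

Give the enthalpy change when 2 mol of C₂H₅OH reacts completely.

ΔH = −2296 kJ

Bonds broken (reactants):
  C-C: 1 × 334 = 334
  C-H: 5 × 409 = 2045
  C-O: 1 × 348 = 348
  O-H: 1 × 454 = 454
  O=O: 3 × 489 = 1467
  Σ(broken) = 4648 kJ
Bonds formed (products):
  C=O: 4 × 768 = 3072
  O-H: 6 × 454 = 2724
  Σ(formed) = 5796 kJ
ΔH = Σ(broken) − Σ(formed) = 4648 − 5796 = −1148 kJ
For 2× the reaction as written: 2 × (−1148) = −2296 kJ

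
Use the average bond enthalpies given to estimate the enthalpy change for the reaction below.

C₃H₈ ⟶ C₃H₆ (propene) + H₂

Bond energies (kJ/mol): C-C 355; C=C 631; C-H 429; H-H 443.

ΔH ≈ +139 kJ

Bonds broken (reactants):
  C-C: 2 × 355 = 710
  C-H: 8 × 429 = 3432
  Σ(broken) = 4142 kJ
Bonds formed (products):
  C-C: 1 × 355 = 355
  C-H: 6 × 429 = 2574
  C=C: 1 × 631 = 631
  H-H: 1 × 443 = 443
  Σ(formed) = 4003 kJ
ΔH = Σ(broken) − Σ(formed) = 4142 − 4003 = +139 kJ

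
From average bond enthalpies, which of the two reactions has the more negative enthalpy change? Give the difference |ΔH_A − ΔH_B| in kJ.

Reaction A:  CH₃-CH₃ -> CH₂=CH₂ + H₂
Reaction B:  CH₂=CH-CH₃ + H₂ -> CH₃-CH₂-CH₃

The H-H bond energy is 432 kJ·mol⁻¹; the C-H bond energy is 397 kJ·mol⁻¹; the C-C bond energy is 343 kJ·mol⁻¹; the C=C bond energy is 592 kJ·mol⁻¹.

Reaction A:
  Bonds broken (reactants):
    C-C: 1 × 343 = 343
    C-H: 6 × 397 = 2382
    Σ(broken) = 2725 kJ
  Bonds formed (products):
    C-H: 4 × 397 = 1588
    C=C: 1 × 592 = 592
    H-H: 1 × 432 = 432
    Σ(formed) = 2612 kJ
  ΔH_A = 2725 − 2612 = +113 kJ
Reaction B:
  Bonds broken (reactants):
    C-C: 1 × 343 = 343
    C-H: 6 × 397 = 2382
    C=C: 1 × 592 = 592
    H-H: 1 × 432 = 432
    Σ(broken) = 3749 kJ
  Bonds formed (products):
    C-C: 2 × 343 = 686
    C-H: 8 × 397 = 3176
    Σ(formed) = 3862 kJ
  ΔH_B = 3749 − 3862 = −113 kJ
ΔH_A − ΔH_B = +226 kJ, so reaction B has the more negative ΔH; |ΔH_A − ΔH_B| = 226 kJ.

Reaction B, by 226 kJ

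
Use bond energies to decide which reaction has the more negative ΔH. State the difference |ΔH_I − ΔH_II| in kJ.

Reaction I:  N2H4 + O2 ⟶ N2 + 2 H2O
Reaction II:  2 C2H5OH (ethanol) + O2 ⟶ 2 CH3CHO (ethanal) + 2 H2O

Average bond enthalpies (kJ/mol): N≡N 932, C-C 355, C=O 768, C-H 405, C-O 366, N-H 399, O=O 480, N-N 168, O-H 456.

Reaction I, by 86 kJ

Reaction I:
  Bonds broken (reactants):
    N-H: 4 × 399 = 1596
    N-N: 1 × 168 = 168
    O=O: 1 × 480 = 480
    Σ(broken) = 2244 kJ
  Bonds formed (products):
    N≡N: 1 × 932 = 932
    O-H: 4 × 456 = 1824
    Σ(formed) = 2756 kJ
  ΔH_I = 2244 − 2756 = −512 kJ
Reaction II:
  Bonds broken (reactants):
    C-C: 2 × 355 = 710
    C-H: 10 × 405 = 4050
    C-O: 2 × 366 = 732
    O-H: 2 × 456 = 912
    O=O: 1 × 480 = 480
    Σ(broken) = 6884 kJ
  Bonds formed (products):
    C-C: 2 × 355 = 710
    C-H: 8 × 405 = 3240
    C=O: 2 × 768 = 1536
    O-H: 4 × 456 = 1824
    Σ(formed) = 7310 kJ
  ΔH_II = 6884 − 7310 = −426 kJ
ΔH_I − ΔH_II = −86 kJ, so reaction I has the more negative ΔH; |ΔH_I − ΔH_II| = 86 kJ.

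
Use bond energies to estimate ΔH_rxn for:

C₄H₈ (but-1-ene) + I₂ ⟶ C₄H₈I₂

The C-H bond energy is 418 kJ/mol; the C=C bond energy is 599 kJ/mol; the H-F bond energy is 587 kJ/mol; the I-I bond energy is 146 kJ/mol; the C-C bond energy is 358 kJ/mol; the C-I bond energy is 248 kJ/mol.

Bonds broken (reactants):
  C-C: 2 × 358 = 716
  C-H: 8 × 418 = 3344
  C=C: 1 × 599 = 599
  I-I: 1 × 146 = 146
  Σ(broken) = 4805 kJ
Bonds formed (products):
  C-C: 3 × 358 = 1074
  C-H: 8 × 418 = 3344
  C-I: 2 × 248 = 496
  Σ(formed) = 4914 kJ
ΔH = Σ(broken) − Σ(formed) = 4805 − 4914 = −109 kJ

ΔH ≈ −109 kJ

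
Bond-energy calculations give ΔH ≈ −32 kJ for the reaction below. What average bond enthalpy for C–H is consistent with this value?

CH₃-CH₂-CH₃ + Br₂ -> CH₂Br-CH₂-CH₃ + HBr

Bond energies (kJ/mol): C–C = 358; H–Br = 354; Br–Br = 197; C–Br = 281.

Let D be the C–H bond energy.
Σ(broken) = 1×197 + 2×358 + 8×D = 913 + 8D
Σ(formed) = 1×281 + 2×358 + 7×D + 1×354 = 1351 + 7D
ΔH = Σ(broken) − Σ(formed) = (913 + 8D) − (1351 + 7D) = −438 + D
Setting this equal to −32 kJ gives D = 406 kJ/mol.

D(C–H) ≈ 406 kJ/mol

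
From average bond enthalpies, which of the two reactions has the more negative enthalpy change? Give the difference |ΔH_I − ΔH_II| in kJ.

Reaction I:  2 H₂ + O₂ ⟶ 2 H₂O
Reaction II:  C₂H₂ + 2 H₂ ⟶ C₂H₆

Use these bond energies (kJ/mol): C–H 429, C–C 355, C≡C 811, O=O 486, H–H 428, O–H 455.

Reaction I:
  Bonds broken (reactants):
    H–H: 2 × 428 = 856
    O=O: 1 × 486 = 486
    Σ(broken) = 1342 kJ
  Bonds formed (products):
    O–H: 4 × 455 = 1820
    Σ(formed) = 1820 kJ
  ΔH_I = 1342 − 1820 = −478 kJ
Reaction II:
  Bonds broken (reactants):
    C≡C: 1 × 811 = 811
    C–H: 2 × 429 = 858
    H–H: 2 × 428 = 856
    Σ(broken) = 2525 kJ
  Bonds formed (products):
    C–C: 1 × 355 = 355
    C–H: 6 × 429 = 2574
    Σ(formed) = 2929 kJ
  ΔH_II = 2525 − 2929 = −404 kJ
ΔH_I − ΔH_II = −74 kJ, so reaction I has the more negative ΔH; |ΔH_I − ΔH_II| = 74 kJ.

Reaction I, by 74 kJ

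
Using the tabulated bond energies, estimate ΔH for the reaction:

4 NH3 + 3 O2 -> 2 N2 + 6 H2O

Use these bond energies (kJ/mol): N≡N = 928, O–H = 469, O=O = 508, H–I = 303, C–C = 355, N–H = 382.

Bonds broken (reactants):
  N–H: 12 × 382 = 4584
  O=O: 3 × 508 = 1524
  Σ(broken) = 6108 kJ
Bonds formed (products):
  N≡N: 2 × 928 = 1856
  O–H: 12 × 469 = 5628
  Σ(formed) = 7484 kJ
ΔH = Σ(broken) − Σ(formed) = 6108 − 7484 = −1376 kJ

ΔH ≈ −1376 kJ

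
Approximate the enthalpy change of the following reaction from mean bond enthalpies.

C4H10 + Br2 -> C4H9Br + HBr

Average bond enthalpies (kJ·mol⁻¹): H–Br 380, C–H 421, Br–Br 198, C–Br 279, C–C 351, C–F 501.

ΔH ≈ −40 kJ

Bonds broken (reactants):
  Br–Br: 1 × 198 = 198
  C–C: 3 × 351 = 1053
  C–H: 10 × 421 = 4210
  Σ(broken) = 5461 kJ
Bonds formed (products):
  C–Br: 1 × 279 = 279
  C–C: 3 × 351 = 1053
  C–H: 9 × 421 = 3789
  H–Br: 1 × 380 = 380
  Σ(formed) = 5501 kJ
ΔH = Σ(broken) − Σ(formed) = 5461 − 5501 = −40 kJ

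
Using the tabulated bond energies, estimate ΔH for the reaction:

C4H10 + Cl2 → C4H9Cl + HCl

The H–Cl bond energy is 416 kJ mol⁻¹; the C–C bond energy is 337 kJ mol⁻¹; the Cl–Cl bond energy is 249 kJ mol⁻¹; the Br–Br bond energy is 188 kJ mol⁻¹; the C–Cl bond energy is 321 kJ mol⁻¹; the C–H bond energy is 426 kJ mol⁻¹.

Bonds broken (reactants):
  C–C: 3 × 337 = 1011
  C–H: 10 × 426 = 4260
  Cl–Cl: 1 × 249 = 249
  Σ(broken) = 5520 kJ
Bonds formed (products):
  C–C: 3 × 337 = 1011
  C–Cl: 1 × 321 = 321
  C–H: 9 × 426 = 3834
  H–Cl: 1 × 416 = 416
  Σ(formed) = 5582 kJ
ΔH = Σ(broken) − Σ(formed) = 5520 − 5582 = −62 kJ

ΔH ≈ −62 kJ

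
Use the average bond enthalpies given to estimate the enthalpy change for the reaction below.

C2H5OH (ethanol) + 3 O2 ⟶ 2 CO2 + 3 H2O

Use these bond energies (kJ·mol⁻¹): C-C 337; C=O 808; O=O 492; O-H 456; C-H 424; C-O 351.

ΔH ≈ −1228 kJ

Bonds broken (reactants):
  C-C: 1 × 337 = 337
  C-H: 5 × 424 = 2120
  C-O: 1 × 351 = 351
  O-H: 1 × 456 = 456
  O=O: 3 × 492 = 1476
  Σ(broken) = 4740 kJ
Bonds formed (products):
  C=O: 4 × 808 = 3232
  O-H: 6 × 456 = 2736
  Σ(formed) = 5968 kJ
ΔH = Σ(broken) − Σ(formed) = 4740 − 5968 = −1228 kJ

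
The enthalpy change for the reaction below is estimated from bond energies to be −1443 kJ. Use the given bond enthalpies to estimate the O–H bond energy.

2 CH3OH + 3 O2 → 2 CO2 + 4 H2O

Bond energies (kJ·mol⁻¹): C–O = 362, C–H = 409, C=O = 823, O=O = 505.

D(O–H) ≈ 474 kJ/mol

Let D be the O–H bond energy.
Σ(broken) = 6×409 + 2×362 + 2×D + 3×505 = 4693 + 2D
Σ(formed) = 4×823 + 8×D = 3292 + 8D
ΔH = Σ(broken) − Σ(formed) = (4693 + 2D) − (3292 + 8D) = +1401 − 6D
Setting this equal to −1443 kJ gives 6D = 2844, so D = 474 kJ/mol.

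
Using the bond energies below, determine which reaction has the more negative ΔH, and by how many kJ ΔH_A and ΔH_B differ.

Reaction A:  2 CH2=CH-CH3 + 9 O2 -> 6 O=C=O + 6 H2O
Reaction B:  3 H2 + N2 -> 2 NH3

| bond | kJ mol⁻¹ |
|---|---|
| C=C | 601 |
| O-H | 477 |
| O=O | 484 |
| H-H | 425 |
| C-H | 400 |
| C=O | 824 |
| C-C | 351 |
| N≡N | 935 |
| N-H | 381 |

Reaction A:
  Bonds broken (reactants):
    C-C: 2 × 351 = 702
    C-H: 12 × 400 = 4800
    C=C: 2 × 601 = 1202
    O=O: 9 × 484 = 4356
    Σ(broken) = 11060 kJ
  Bonds formed (products):
    C=O: 12 × 824 = 9888
    O-H: 12 × 477 = 5724
    Σ(formed) = 15612 kJ
  ΔH_A = 11060 − 15612 = −4552 kJ
Reaction B:
  Bonds broken (reactants):
    H-H: 3 × 425 = 1275
    N≡N: 1 × 935 = 935
    Σ(broken) = 2210 kJ
  Bonds formed (products):
    N-H: 6 × 381 = 2286
    Σ(formed) = 2286 kJ
  ΔH_B = 2210 − 2286 = −76 kJ
ΔH_A − ΔH_B = −4476 kJ, so reaction A has the more negative ΔH; |ΔH_A − ΔH_B| = 4476 kJ.

Reaction A, by 4476 kJ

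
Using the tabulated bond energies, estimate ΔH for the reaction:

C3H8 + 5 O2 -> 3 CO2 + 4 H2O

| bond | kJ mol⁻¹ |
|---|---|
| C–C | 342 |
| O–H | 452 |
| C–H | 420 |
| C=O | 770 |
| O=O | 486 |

ΔH ≈ −1762 kJ

Bonds broken (reactants):
  C–C: 2 × 342 = 684
  C–H: 8 × 420 = 3360
  O=O: 5 × 486 = 2430
  Σ(broken) = 6474 kJ
Bonds formed (products):
  C=O: 6 × 770 = 4620
  O–H: 8 × 452 = 3616
  Σ(formed) = 8236 kJ
ΔH = Σ(broken) − Σ(formed) = 6474 − 8236 = −1762 kJ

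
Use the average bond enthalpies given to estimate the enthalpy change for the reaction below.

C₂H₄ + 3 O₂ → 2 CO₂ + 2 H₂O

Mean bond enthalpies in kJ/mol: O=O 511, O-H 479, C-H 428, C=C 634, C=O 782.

Bonds broken (reactants):
  C-H: 4 × 428 = 1712
  C=C: 1 × 634 = 634
  O=O: 3 × 511 = 1533
  Σ(broken) = 3879 kJ
Bonds formed (products):
  C=O: 4 × 782 = 3128
  O-H: 4 × 479 = 1916
  Σ(formed) = 5044 kJ
ΔH = Σ(broken) − Σ(formed) = 3879 − 5044 = −1165 kJ

ΔH ≈ −1165 kJ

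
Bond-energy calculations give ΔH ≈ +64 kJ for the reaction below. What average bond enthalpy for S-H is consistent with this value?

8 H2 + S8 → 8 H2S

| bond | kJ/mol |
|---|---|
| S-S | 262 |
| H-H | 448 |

D(S-H) ≈ 351 kJ/mol

Let D be the S-H bond energy.
Σ(broken) = 8×448 + 8×262 = 5680
Σ(formed) = 16×D = 16D
ΔH = Σ(broken) − Σ(formed) = (5680) − (16D) = +5680 − 16D
Setting this equal to +64 kJ gives 16D = 5616, so D = 351 kJ/mol.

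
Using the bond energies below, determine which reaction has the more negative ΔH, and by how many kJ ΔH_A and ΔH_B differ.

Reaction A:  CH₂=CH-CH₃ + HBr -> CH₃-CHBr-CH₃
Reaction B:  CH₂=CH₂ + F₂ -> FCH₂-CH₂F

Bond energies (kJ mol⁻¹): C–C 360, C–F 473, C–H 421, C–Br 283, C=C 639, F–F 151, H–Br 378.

Reaction A:
  Bonds broken (reactants):
    C–C: 1 × 360 = 360
    C–H: 6 × 421 = 2526
    C=C: 1 × 639 = 639
    H–Br: 1 × 378 = 378
    Σ(broken) = 3903 kJ
  Bonds formed (products):
    C–Br: 1 × 283 = 283
    C–C: 2 × 360 = 720
    C–H: 7 × 421 = 2947
    Σ(formed) = 3950 kJ
  ΔH_A = 3903 − 3950 = −47 kJ
Reaction B:
  Bonds broken (reactants):
    C–H: 4 × 421 = 1684
    C=C: 1 × 639 = 639
    F–F: 1 × 151 = 151
    Σ(broken) = 2474 kJ
  Bonds formed (products):
    C–C: 1 × 360 = 360
    C–F: 2 × 473 = 946
    C–H: 4 × 421 = 1684
    Σ(formed) = 2990 kJ
  ΔH_B = 2474 − 2990 = −516 kJ
ΔH_A − ΔH_B = +469 kJ, so reaction B has the more negative ΔH; |ΔH_A − ΔH_B| = 469 kJ.

Reaction B, by 469 kJ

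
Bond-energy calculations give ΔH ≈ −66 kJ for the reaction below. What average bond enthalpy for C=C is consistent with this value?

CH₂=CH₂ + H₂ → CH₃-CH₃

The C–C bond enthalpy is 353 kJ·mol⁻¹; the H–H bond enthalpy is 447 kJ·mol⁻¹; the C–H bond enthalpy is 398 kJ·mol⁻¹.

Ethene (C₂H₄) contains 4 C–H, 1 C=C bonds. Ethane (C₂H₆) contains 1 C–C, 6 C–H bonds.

D(C=C) ≈ 636 kJ/mol

Let D be the C=C bond energy.
Σ(broken) = 4×398 + 1×D + 1×447 = 2039 + D
Σ(formed) = 1×353 + 6×398 = 2741
ΔH = Σ(broken) − Σ(formed) = (2039 + D) − (2741) = −702 + D
Setting this equal to −66 kJ gives D = 636 kJ/mol.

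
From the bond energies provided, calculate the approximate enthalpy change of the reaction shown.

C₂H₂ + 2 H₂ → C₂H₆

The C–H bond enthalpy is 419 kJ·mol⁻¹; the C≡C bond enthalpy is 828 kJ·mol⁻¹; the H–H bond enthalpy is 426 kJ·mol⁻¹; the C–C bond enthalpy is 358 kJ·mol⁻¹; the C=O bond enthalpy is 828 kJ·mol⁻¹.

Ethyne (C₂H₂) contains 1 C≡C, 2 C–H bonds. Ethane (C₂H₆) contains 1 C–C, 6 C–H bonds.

ΔH ≈ −354 kJ

Bonds broken (reactants):
  C≡C: 1 × 828 = 828
  C–H: 2 × 419 = 838
  H–H: 2 × 426 = 852
  Σ(broken) = 2518 kJ
Bonds formed (products):
  C–C: 1 × 358 = 358
  C–H: 6 × 419 = 2514
  Σ(formed) = 2872 kJ
ΔH = Σ(broken) − Σ(formed) = 2518 − 2872 = −354 kJ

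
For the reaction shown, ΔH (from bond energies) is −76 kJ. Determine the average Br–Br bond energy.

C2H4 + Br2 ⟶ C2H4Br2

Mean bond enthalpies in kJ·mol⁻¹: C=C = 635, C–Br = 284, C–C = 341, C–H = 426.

Let D be the Br–Br bond energy.
Σ(broken) = 1×D + 4×426 + 1×635 = 2339 + D
Σ(formed) = 2×284 + 1×341 + 4×426 = 2613
ΔH = Σ(broken) − Σ(formed) = (2339 + D) − (2613) = −274 + D
Setting this equal to −76 kJ gives D = 198 kJ/mol.

D(Br–Br) ≈ 198 kJ/mol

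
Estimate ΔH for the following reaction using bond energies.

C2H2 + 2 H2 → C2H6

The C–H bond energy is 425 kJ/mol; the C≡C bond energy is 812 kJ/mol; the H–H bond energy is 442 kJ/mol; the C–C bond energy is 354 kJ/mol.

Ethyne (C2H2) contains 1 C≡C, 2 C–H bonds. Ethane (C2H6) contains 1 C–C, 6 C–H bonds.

Bonds broken (reactants):
  C≡C: 1 × 812 = 812
  C–H: 2 × 425 = 850
  H–H: 2 × 442 = 884
  Σ(broken) = 2546 kJ
Bonds formed (products):
  C–C: 1 × 354 = 354
  C–H: 6 × 425 = 2550
  Σ(formed) = 2904 kJ
ΔH = Σ(broken) − Σ(formed) = 2546 − 2904 = −358 kJ

ΔH ≈ −358 kJ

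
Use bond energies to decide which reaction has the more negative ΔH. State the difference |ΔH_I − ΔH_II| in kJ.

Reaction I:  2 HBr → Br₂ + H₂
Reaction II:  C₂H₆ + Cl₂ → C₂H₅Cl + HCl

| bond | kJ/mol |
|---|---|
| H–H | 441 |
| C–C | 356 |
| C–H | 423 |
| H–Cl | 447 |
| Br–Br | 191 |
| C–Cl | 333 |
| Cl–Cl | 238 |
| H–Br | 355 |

Reaction I:
  Bonds broken (reactants):
    H–Br: 2 × 355 = 710
    Σ(broken) = 710 kJ
  Bonds formed (products):
    Br–Br: 1 × 191 = 191
    H–H: 1 × 441 = 441
    Σ(formed) = 632 kJ
  ΔH_I = 710 − 632 = +78 kJ
Reaction II:
  Bonds broken (reactants):
    C–C: 1 × 356 = 356
    C–H: 6 × 423 = 2538
    Cl–Cl: 1 × 238 = 238
    Σ(broken) = 3132 kJ
  Bonds formed (products):
    C–C: 1 × 356 = 356
    C–Cl: 1 × 333 = 333
    C–H: 5 × 423 = 2115
    H–Cl: 1 × 447 = 447
    Σ(formed) = 3251 kJ
  ΔH_II = 3132 − 3251 = −119 kJ
ΔH_I − ΔH_II = +197 kJ, so reaction II has the more negative ΔH; |ΔH_I − ΔH_II| = 197 kJ.

Reaction II, by 197 kJ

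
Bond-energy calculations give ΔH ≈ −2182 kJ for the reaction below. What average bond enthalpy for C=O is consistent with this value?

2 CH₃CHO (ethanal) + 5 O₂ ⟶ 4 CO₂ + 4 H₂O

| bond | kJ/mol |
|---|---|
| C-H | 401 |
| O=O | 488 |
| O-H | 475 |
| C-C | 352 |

D(C=O) ≈ 789 kJ/mol

Let D be the C=O bond energy.
Σ(broken) = 2×352 + 8×401 + 2×D + 5×488 = 6352 + 2D
Σ(formed) = 8×D + 8×475 = 3800 + 8D
ΔH = Σ(broken) − Σ(formed) = (6352 + 2D) − (3800 + 8D) = +2552 − 6D
Setting this equal to −2182 kJ gives 6D = 4734, so D = 789 kJ/mol.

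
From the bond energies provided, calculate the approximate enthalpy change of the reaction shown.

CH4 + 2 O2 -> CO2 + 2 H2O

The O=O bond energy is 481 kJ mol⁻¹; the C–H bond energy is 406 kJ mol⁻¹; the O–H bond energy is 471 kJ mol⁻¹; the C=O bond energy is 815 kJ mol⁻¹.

ΔH ≈ −928 kJ

Bonds broken (reactants):
  C–H: 4 × 406 = 1624
  O=O: 2 × 481 = 962
  Σ(broken) = 2586 kJ
Bonds formed (products):
  C=O: 2 × 815 = 1630
  O–H: 4 × 471 = 1884
  Σ(formed) = 3514 kJ
ΔH = Σ(broken) − Σ(formed) = 2586 − 3514 = −928 kJ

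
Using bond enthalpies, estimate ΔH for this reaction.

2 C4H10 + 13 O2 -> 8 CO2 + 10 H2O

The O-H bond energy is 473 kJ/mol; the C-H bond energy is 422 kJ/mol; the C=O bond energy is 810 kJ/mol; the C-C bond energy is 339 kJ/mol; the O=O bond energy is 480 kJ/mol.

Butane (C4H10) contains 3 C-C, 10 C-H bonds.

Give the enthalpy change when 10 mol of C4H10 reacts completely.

ΔH = −28530 kJ

Bonds broken (reactants):
  C-C: 6 × 339 = 2034
  C-H: 20 × 422 = 8440
  O=O: 13 × 480 = 6240
  Σ(broken) = 16714 kJ
Bonds formed (products):
  C=O: 16 × 810 = 12960
  O-H: 20 × 473 = 9460
  Σ(formed) = 22420 kJ
ΔH = Σ(broken) − Σ(formed) = 16714 − 22420 = −5706 kJ
For 5× the reaction as written: 5 × (−5706) = −28530 kJ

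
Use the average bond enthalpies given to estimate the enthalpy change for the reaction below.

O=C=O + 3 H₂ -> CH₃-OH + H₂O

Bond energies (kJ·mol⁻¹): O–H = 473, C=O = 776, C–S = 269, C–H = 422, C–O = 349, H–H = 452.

ΔH ≈ −126 kJ

Bonds broken (reactants):
  C=O: 2 × 776 = 1552
  H–H: 3 × 452 = 1356
  Σ(broken) = 2908 kJ
Bonds formed (products):
  C–H: 3 × 422 = 1266
  C–O: 1 × 349 = 349
  O–H: 3 × 473 = 1419
  Σ(formed) = 3034 kJ
ΔH = Σ(broken) − Σ(formed) = 2908 − 3034 = −126 kJ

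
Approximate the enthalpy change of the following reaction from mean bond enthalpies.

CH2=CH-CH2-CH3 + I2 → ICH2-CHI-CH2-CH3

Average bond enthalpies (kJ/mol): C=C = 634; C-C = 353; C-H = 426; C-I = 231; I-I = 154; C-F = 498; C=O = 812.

ΔH ≈ −27 kJ

Bonds broken (reactants):
  C-C: 2 × 353 = 706
  C-H: 8 × 426 = 3408
  C=C: 1 × 634 = 634
  I-I: 1 × 154 = 154
  Σ(broken) = 4902 kJ
Bonds formed (products):
  C-C: 3 × 353 = 1059
  C-H: 8 × 426 = 3408
  C-I: 2 × 231 = 462
  Σ(formed) = 4929 kJ
ΔH = Σ(broken) − Σ(formed) = 4902 − 4929 = −27 kJ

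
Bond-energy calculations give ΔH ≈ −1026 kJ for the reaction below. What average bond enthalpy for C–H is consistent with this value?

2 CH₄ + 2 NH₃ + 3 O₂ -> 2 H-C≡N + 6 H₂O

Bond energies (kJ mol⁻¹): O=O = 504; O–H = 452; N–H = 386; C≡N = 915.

Let D be the C–H bond energy.
Σ(broken) = 8×D + 6×386 + 3×504 = 3828 + 8D
Σ(formed) = 2×915 + 2×D + 12×452 = 7254 + 2D
ΔH = Σ(broken) − Σ(formed) = (3828 + 8D) − (7254 + 2D) = −3426 + 6D
Setting this equal to −1026 kJ gives 6D = 2400, so D = 400 kJ/mol.

D(C–H) ≈ 400 kJ/mol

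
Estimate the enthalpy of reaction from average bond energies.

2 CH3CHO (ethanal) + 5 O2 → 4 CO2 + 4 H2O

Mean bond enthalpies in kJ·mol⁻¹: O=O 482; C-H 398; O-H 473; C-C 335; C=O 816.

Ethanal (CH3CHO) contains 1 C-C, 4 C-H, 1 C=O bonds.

ΔH ≈ −2416 kJ

Bonds broken (reactants):
  C-C: 2 × 335 = 670
  C-H: 8 × 398 = 3184
  C=O: 2 × 816 = 1632
  O=O: 5 × 482 = 2410
  Σ(broken) = 7896 kJ
Bonds formed (products):
  C=O: 8 × 816 = 6528
  O-H: 8 × 473 = 3784
  Σ(formed) = 10312 kJ
ΔH = Σ(broken) − Σ(formed) = 7896 − 10312 = −2416 kJ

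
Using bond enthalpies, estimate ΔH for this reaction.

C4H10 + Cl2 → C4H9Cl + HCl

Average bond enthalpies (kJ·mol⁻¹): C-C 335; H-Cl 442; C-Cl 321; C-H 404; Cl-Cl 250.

Bonds broken (reactants):
  C-C: 3 × 335 = 1005
  C-H: 10 × 404 = 4040
  Cl-Cl: 1 × 250 = 250
  Σ(broken) = 5295 kJ
Bonds formed (products):
  C-C: 3 × 335 = 1005
  C-Cl: 1 × 321 = 321
  C-H: 9 × 404 = 3636
  H-Cl: 1 × 442 = 442
  Σ(formed) = 5404 kJ
ΔH = Σ(broken) − Σ(formed) = 5295 − 5404 = −109 kJ

ΔH ≈ −109 kJ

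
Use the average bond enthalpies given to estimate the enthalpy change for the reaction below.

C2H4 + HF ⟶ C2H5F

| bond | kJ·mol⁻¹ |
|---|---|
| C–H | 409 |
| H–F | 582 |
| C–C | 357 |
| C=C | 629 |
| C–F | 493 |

Bonds broken (reactants):
  C–H: 4 × 409 = 1636
  C=C: 1 × 629 = 629
  H–F: 1 × 582 = 582
  Σ(broken) = 2847 kJ
Bonds formed (products):
  C–C: 1 × 357 = 357
  C–F: 1 × 493 = 493
  C–H: 5 × 409 = 2045
  Σ(formed) = 2895 kJ
ΔH = Σ(broken) − Σ(formed) = 2847 − 2895 = −48 kJ

ΔH ≈ −48 kJ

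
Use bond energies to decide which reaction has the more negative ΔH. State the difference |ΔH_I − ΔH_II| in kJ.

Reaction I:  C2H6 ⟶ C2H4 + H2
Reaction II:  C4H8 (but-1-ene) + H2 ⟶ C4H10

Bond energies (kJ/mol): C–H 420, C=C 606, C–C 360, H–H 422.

Reaction I:
  Bonds broken (reactants):
    C–C: 1 × 360 = 360
    C–H: 6 × 420 = 2520
    Σ(broken) = 2880 kJ
  Bonds formed (products):
    C–H: 4 × 420 = 1680
    C=C: 1 × 606 = 606
    H–H: 1 × 422 = 422
    Σ(formed) = 2708 kJ
  ΔH_I = 2880 − 2708 = +172 kJ
Reaction II:
  Bonds broken (reactants):
    C–C: 2 × 360 = 720
    C–H: 8 × 420 = 3360
    C=C: 1 × 606 = 606
    H–H: 1 × 422 = 422
    Σ(broken) = 5108 kJ
  Bonds formed (products):
    C–C: 3 × 360 = 1080
    C–H: 10 × 420 = 4200
    Σ(formed) = 5280 kJ
  ΔH_II = 5108 − 5280 = −172 kJ
ΔH_I − ΔH_II = +344 kJ, so reaction II has the more negative ΔH; |ΔH_I − ΔH_II| = 344 kJ.

Reaction II, by 344 kJ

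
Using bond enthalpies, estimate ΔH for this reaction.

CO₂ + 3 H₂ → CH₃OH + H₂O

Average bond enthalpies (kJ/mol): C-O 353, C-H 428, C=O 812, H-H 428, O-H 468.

Bonds broken (reactants):
  C=O: 2 × 812 = 1624
  H-H: 3 × 428 = 1284
  Σ(broken) = 2908 kJ
Bonds formed (products):
  C-H: 3 × 428 = 1284
  C-O: 1 × 353 = 353
  O-H: 3 × 468 = 1404
  Σ(formed) = 3041 kJ
ΔH = Σ(broken) − Σ(formed) = 2908 − 3041 = −133 kJ

ΔH ≈ −133 kJ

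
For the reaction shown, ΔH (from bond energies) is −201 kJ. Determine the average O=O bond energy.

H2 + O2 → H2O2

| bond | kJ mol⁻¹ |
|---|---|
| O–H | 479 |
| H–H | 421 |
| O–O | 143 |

D(O=O) ≈ 479 kJ/mol

Let D be the O=O bond energy.
Σ(broken) = 1×421 + 1×D = 421 + D
Σ(formed) = 2×479 + 1×143 = 1101
ΔH = Σ(broken) − Σ(formed) = (421 + D) − (1101) = −680 + D
Setting this equal to −201 kJ gives D = 479 kJ/mol.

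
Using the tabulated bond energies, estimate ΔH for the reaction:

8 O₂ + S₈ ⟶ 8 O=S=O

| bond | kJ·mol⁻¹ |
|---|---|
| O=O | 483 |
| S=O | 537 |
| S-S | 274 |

Bonds broken (reactants):
  O=O: 8 × 483 = 3864
  S-S: 8 × 274 = 2192
  Σ(broken) = 6056 kJ
Bonds formed (products):
  S=O: 16 × 537 = 8592
  Σ(formed) = 8592 kJ
ΔH = Σ(broken) − Σ(formed) = 6056 − 8592 = −2536 kJ

ΔH ≈ −2536 kJ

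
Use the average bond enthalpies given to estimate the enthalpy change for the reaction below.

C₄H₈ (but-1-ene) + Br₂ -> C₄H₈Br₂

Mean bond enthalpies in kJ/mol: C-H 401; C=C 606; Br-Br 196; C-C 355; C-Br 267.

Bonds broken (reactants):
  Br-Br: 1 × 196 = 196
  C-C: 2 × 355 = 710
  C-H: 8 × 401 = 3208
  C=C: 1 × 606 = 606
  Σ(broken) = 4720 kJ
Bonds formed (products):
  C-Br: 2 × 267 = 534
  C-C: 3 × 355 = 1065
  C-H: 8 × 401 = 3208
  Σ(formed) = 4807 kJ
ΔH = Σ(broken) − Σ(formed) = 4720 − 4807 = −87 kJ

ΔH ≈ −87 kJ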